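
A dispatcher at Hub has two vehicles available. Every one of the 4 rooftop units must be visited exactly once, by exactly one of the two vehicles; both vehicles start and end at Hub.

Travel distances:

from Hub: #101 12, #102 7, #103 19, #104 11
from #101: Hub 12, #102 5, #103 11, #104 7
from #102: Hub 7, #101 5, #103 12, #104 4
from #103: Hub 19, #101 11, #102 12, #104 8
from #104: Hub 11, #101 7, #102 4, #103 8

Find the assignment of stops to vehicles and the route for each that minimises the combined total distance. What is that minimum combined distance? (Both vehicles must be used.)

There are 2^3 − 1 = 7 ways to divide the 4 stops into two non-empty groups. For each, the best each vehicle can do is its own shortest tour through its group:
  {#101} + {#102, #103, #104}: 24 + 38 = 62
  {#102} + {#101, #103, #104}: 14 + 42 = 56
  {#101, #102} + {#103, #104}: 24 + 38 = 62
  {#103} + {#101, #102, #104}: 38 + 30 = 68
  {#101, #103} + {#102, #104}: 42 + 22 = 64
  {#102, #103} + {#101, #104}: 38 + 30 = 68
  … (7 splits in total)
Best: vehicle 1 Hub → #102 → Hub = 14; vehicle 2 Hub → #101 → #103 → #104 → Hub = 42; combined 56.

56 — the smallest possible combined total.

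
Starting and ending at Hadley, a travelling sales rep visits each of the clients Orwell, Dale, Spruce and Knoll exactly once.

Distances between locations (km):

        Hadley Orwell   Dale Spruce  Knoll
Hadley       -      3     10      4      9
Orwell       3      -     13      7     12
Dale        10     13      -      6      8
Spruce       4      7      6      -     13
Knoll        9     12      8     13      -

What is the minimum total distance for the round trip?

With 4 stops there are 4!/2 = 12 distinct round trips (a route and its reverse cost the same).
Hadley-Orwell-Dale-Spruce-Knoll-Hadley: 3+13+6+13+9 = 44
Hadley-Orwell-Dale-Knoll-Spruce-Hadley: 3+13+8+13+4 = 41
Hadley-Orwell-Spruce-Dale-Knoll-Hadley: 3+7+6+8+9 = 33
Hadley-Orwell-Spruce-Knoll-Dale-Hadley: 3+7+13+8+10 = 41
Hadley-Orwell-Knoll-Dale-Spruce-Hadley: 3+12+8+6+4 = 33
Hadley-Orwell-Knoll-Spruce-Dale-Hadley: 3+12+13+6+10 = 44
Hadley-Dale-Orwell-Spruce-Knoll-Hadley: 10+13+7+13+9 = 52
Hadley-Dale-Orwell-Knoll-Spruce-Hadley: 10+13+12+13+4 = 52
Hadley-Dale-Spruce-Orwell-Knoll-Hadley: 10+6+7+12+9 = 44
Hadley-Dale-Knoll-Orwell-Spruce-Hadley: 10+8+12+7+4 = 41
Hadley-Spruce-Orwell-Dale-Knoll-Hadley: 4+7+13+8+9 = 41
Hadley-Spruce-Dale-Orwell-Knoll-Hadley: 4+6+13+12+9 = 44
The minimum is 33.
One optimal route: Hadley → Orwell → Spruce → Dale → Knoll → Hadley (or its reverse).

Minimum total distance: 33 km.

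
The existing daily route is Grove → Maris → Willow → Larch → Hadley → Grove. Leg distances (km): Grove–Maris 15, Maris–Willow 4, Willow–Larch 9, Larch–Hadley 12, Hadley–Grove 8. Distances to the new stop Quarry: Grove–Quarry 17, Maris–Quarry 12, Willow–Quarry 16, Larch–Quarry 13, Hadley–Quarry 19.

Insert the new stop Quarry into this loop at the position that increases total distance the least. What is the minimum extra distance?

Adding 14 km by placing Quarry on the Grove–Maris leg.

Insertion cost between consecutive stops i–j is d(i,Quarry) + d(Quarry,j) − d(i,j):
  between Grove and Maris: 17 + 12 − 15 = 14
  between Maris and Willow: 12 + 16 − 4 = 24
  between Willow and Larch: 16 + 13 − 9 = 20
  between Larch and Hadley: 13 + 19 − 12 = 20
  between Hadley and Grove: 19 + 17 − 8 = 28
Cheapest insertion is between Grove and Maris, adding 14.
New total = 48 + 14 = 62.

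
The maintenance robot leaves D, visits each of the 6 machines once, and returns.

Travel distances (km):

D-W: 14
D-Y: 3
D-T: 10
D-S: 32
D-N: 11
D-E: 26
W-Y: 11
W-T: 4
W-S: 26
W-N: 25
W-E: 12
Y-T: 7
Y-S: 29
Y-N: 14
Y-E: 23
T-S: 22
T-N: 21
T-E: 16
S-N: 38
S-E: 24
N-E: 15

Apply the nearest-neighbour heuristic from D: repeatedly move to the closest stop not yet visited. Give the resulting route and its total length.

D → [Y:3 / T:10 / N:11 / W:14 / E:26 / S:32] → Y (3)
Y → [T:7 / W:11 / N:14 / E:23 / S:29] → T (7)
T → [W:4 / E:16 / N:21 / S:22] → W (4)
W → [E:12 / N:25 / S:26] → E (12)
E → [N:15 / S:24] → N (15)
N → [S:38] → S (38)
Return S→D: 32.
Total = 3 + 7 + 4 + 12 + 15 + 38 + 32 = 111.

Nearest-neighbour total = 111 km; route D → Y → T → W → E → N → S → D.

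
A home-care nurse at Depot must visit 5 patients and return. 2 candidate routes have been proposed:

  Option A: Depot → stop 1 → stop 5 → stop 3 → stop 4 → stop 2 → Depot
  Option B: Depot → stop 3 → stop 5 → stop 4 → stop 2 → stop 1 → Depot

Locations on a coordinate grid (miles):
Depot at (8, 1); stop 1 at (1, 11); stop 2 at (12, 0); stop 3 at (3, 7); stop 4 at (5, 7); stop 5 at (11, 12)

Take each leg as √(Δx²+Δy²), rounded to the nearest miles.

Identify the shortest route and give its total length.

Shortest is Option A, total 47 miles.

Option A: 12 + 10 + 9 + 2 + 10 + 4 = 47
Option B: 8 + 9 + 8 + 10 + 16 + 12 = 63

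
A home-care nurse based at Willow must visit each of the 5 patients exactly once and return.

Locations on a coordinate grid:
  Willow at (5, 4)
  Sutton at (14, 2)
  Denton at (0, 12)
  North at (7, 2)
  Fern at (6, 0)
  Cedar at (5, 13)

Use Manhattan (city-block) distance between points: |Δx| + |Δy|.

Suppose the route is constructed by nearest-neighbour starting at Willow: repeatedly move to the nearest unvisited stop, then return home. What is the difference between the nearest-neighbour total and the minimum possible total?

From Willow: North=4, Fern=5, Cedar=9, Sutton=11, Denton=13 → choose North (4).
From North: Fern=3, Sutton=7, Cedar=13, Denton=17 → choose Fern (3).
From Fern: Sutton=10, Cedar=14, Denton=18 → choose Sutton (10).
From Sutton: Cedar=20, Denton=24 → choose Cedar (20).
From Cedar: Denton=6 → choose Denton (6).
NN route Willow → North → Fern → Sutton → Cedar → Denton → Willow costs 56.
Optimal: Willow → Sutton → North → Fern → Denton → Cedar → Willow costs 54 (by enumerating all 60 distinct tours).
Excess = 56 − 54 = 2.

2 longer than the optimal tour.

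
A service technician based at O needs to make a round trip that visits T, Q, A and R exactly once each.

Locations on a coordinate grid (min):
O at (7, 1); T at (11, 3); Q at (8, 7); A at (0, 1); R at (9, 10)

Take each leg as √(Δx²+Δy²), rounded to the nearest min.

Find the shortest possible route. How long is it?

There are 12 distinct closed tours to check (reversals are equivalent).
O → T → Q → A → R → O: 4+5+10+13+9 = 41
O → T → Q → R → A → O: 4+5+3+13+7 = 32
O → T → A → Q → R → O: 4+11+10+3+9 = 37
O → T → A → R → Q → O: 4+11+13+3+6 = 37
O → T → R → Q → A → O: 4+7+3+10+7 = 31
O → T → R → A → Q → O: 4+7+13+10+6 = 40
O → Q → T → A → R → O: 6+5+11+13+9 = 44
O → Q → T → R → A → O: 6+5+7+13+7 = 38
O → Q → A → T → R → O: 6+10+11+7+9 = 43
O → Q → R → T → A → O: 6+3+7+11+7 = 34
O → A → T → Q → R → O: 7+11+5+3+9 = 35
O → A → Q → T → R → O: 7+10+5+7+9 = 38
The minimum is 31.
One optimal route: O → T → R → Q → A → O (or its reverse).

Shortest round trip = 31 min.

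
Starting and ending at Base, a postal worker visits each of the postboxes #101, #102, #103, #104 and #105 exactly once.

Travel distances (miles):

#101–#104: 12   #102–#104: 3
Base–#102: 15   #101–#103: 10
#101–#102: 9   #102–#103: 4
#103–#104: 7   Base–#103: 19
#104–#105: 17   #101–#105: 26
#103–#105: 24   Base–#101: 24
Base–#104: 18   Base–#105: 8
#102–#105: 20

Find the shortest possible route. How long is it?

With 5 stops there are 5!/2 = 60 distinct round trips (a route and its reverse cost the same).
Base - #101 - #102 - #103 - #104 - #105 - Base: 24+9+4+7+17+8 = 69
Base - #101 - #102 - #103 - #105 - #104 - Base: 24+9+4+24+17+18 = 96
Base - #101 - #102 - #104 - #103 - #105 - Base: 24+9+3+7+24+8 = 75
Base - #101 - #102 - #104 - #105 - #103 - Base: 24+9+3+17+24+19 = 96
Base - #101 - #102 - #105 - #103 - #104 - Base: 24+9+20+24+7+18 = 102
Base - #101 - #102 - #105 - #104 - #103 - Base: 24+9+20+17+7+19 = 96
Base - #101 - #103 - #102 - #104 - #105 - Base: 24+10+4+3+17+8 = 66
Base - #101 - #103 - #102 - #105 - #104 - Base: 24+10+4+20+17+18 = 93
Base - #101 - #103 - #104 - #102 - #105 - Base: 24+10+7+3+20+8 = 72
Base - #101 - #103 - #104 - #105 - #102 - Base: 24+10+7+17+20+15 = 93
Base - #101 - #103 - #105 - #102 - #104 - Base: 24+10+24+20+3+18 = 99
Base - #101 - #103 - #105 - #104 - #102 - Base: 24+10+24+17+3+15 = 93
Base - #101 - #104 - #102 - #103 - #105 - Base: 24+12+3+4+24+8 = 75
Base - #101 - #104 - #102 - #105 - #103 - Base: 24+12+3+20+24+19 = 102
… (46 more)
The minimum is 66.
One optimal route: Base → #101 → #103 → #102 → #104 → #105 → Base (or its reverse).

Minimum total distance: 66 miles.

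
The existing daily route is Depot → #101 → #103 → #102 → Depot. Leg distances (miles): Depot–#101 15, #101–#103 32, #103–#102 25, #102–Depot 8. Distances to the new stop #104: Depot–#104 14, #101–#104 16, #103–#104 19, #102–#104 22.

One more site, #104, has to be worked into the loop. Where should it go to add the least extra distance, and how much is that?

Insertion cost between consecutive stops i–j is d(i,#104) + d(#104,j) − d(i,j):
  between Depot and #101: 14 + 16 − 15 = 15
  between #101 and #103: 16 + 19 − 32 = 3
  between #103 and #102: 19 + 22 − 25 = 16
  between #102 and Depot: 22 + 14 − 8 = 28
Cheapest insertion is between #101 and #103, adding 3.
New total = 80 + 3 = 83.

+3 miles — insert #104 between #101 and #103.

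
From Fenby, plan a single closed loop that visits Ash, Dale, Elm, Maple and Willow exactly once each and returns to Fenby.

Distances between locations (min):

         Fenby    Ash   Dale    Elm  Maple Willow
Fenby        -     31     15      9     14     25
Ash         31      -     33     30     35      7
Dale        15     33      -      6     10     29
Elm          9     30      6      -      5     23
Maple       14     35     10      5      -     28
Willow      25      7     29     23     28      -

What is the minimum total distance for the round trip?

Minimum total distance: 89 min.

Fenby - Ash - Dale - Elm - Maple - Willow - Fenby: 31+33+6+5+28+25 = 128
Fenby - Ash - Dale - Elm - Willow - Maple - Fenby: 31+33+6+23+28+14 = 135
Fenby - Ash - Dale - Maple - Elm - Willow - Fenby: 31+33+10+5+23+25 = 127
Fenby - Ash - Dale - Maple - Willow - Elm - Fenby: 31+33+10+28+23+9 = 134
Fenby - Ash - Dale - Willow - Elm - Maple - Fenby: 31+33+29+23+5+14 = 135
Fenby - Ash - Dale - Willow - Maple - Elm - Fenby: 31+33+29+28+5+9 = 135
Fenby - Ash - Elm - Dale - Maple - Willow - Fenby: 31+30+6+10+28+25 = 130
Fenby - Ash - Elm - Dale - Willow - Maple - Fenby: 31+30+6+29+28+14 = 138
Fenby - Ash - Elm - Maple - Dale - Willow - Fenby: 31+30+5+10+29+25 = 130
Fenby - Ash - Elm - Maple - Willow - Dale - Fenby: 31+30+5+28+29+15 = 138
Fenby - Ash - Elm - Willow - Dale - Maple - Fenby: 31+30+23+29+10+14 = 137
Fenby - Ash - Elm - Willow - Maple - Dale - Fenby: 31+30+23+28+10+15 = 137
Fenby - Ash - Maple - Dale - Elm - Willow - Fenby: 31+35+10+6+23+25 = 130
Fenby - Ash - Maple - Dale - Willow - Elm - Fenby: 31+35+10+29+23+9 = 137
… (46 more)
Fenby - Elm - Maple - Dale - Ash - Willow - Fenby: 9+5+10+33+7+25 = 89  ← best
The minimum is 89.
One optimal route: Fenby → Elm → Maple → Dale → Ash → Willow → Fenby (or its reverse).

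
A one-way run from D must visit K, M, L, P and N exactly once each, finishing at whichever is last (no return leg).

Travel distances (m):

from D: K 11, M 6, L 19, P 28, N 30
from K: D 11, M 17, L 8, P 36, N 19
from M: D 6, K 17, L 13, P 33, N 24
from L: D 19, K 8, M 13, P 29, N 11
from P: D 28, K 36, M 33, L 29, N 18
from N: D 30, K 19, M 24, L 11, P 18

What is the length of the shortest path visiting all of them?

60 m — the minimum one-way total.

There are 5! = 120 possible orderings.
D - K - M - L - P - N: 11+17+13+29+18 = 88
D - K - M - L - N - P: 11+17+13+11+18 = 70
D - K - M - P - L - N: 11+17+33+29+11 = 101
D - K - M - P - N - L: 11+17+33+18+11 = 90
D - K - M - N - L - P: 11+17+24+11+29 = 92
D - K - M - N - P - L: 11+17+24+18+29 = 99
D - K - L - M - P - N: 11+8+13+33+18 = 83
D - K - L - M - N - P: 11+8+13+24+18 = 74
D - K - L - P - M - N: 11+8+29+33+24 = 105
D - K - L - P - N - M: 11+8+29+18+24 = 90
D - K - L - N - M - P: 11+8+11+24+33 = 87
D - K - L - N - P - M: 11+8+11+18+33 = 81
D - K - P - M - L - N: 11+36+33+13+11 = 104
D - K - P - M - N - L: 11+36+33+24+11 = 115
… (106 more)
D - M - K - L - N - P: 6+17+8+11+18 = 60  ← best
The minimum is 60.
One shortest path: D → M → K → L → N → P.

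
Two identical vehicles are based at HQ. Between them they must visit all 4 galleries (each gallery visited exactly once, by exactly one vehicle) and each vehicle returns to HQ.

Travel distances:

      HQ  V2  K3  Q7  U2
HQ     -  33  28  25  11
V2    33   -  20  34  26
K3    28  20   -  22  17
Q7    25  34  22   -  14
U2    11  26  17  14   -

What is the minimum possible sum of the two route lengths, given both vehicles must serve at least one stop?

Try each way of splitting the stops between the two vehicles (each non-empty) and, for each split, find the best tour for each vehicle:
  {V2} + {K3, Q7, U2}: 66 + 75 = 141
  {K3} + {V2, Q7, U2}: 56 + 92 = 148
  {V2, K3} + {Q7, U2}: 81 + 50 = 131
  {Q7} + {V2, K3, U2}: 50 + 81 = 131
  {V2, Q7} + {K3, U2}: 92 + 56 = 148
  {K3, Q7} + {V2, U2}: 75 + 70 = 145
  … (7 splits in total)
  {V2, K3, Q7} + {U2}: 100 + 22 = 122  ← best
Best: vehicle 1 HQ → V2 → K3 → Q7 → HQ = 100; vehicle 2 HQ → U2 → HQ = 22; combined 122.

Minimum combined distance: 122.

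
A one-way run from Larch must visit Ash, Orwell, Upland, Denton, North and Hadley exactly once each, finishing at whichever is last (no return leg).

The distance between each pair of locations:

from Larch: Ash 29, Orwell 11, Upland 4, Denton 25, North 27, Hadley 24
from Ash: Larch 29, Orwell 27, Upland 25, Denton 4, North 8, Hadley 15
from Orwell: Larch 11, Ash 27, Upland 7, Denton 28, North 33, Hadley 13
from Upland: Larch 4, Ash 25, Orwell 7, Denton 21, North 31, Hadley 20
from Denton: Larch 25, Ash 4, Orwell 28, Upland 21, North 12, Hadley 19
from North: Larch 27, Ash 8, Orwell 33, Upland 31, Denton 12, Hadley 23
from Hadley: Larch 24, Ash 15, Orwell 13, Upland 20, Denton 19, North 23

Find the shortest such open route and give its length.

There are 6! = 720 possible orderings.
Larch - Ash - Orwell - Upland - Denton - North - Hadley: 29+27+7+21+12+23 = 119
Larch - Ash - Orwell - Upland - Denton - Hadley - North: 29+27+7+21+19+23 = 126
Larch - Ash - Orwell - Upland - North - Denton - Hadley: 29+27+7+31+12+19 = 125
Larch - Ash - Orwell - Upland - North - Hadley - Denton: 29+27+7+31+23+19 = 136
Larch - Ash - Orwell - Upland - Hadley - Denton - North: 29+27+7+20+19+12 = 114
Larch - Ash - Orwell - Upland - Hadley - North - Denton: 29+27+7+20+23+12 = 118
Larch - Ash - Orwell - Denton - Upland - North - Hadley: 29+27+28+21+31+23 = 159
Larch - Ash - Orwell - Denton - Upland - Hadley - North: 29+27+28+21+20+23 = 148
… (712 more)
Larch - Upland - Orwell - Hadley - Ash - Denton - North: 4+7+13+15+4+12 = 55  ← best
The minimum is 55.
One shortest path: Larch → Upland → Orwell → Hadley → Ash → Denton → North.

Minimum one-way distance = 55.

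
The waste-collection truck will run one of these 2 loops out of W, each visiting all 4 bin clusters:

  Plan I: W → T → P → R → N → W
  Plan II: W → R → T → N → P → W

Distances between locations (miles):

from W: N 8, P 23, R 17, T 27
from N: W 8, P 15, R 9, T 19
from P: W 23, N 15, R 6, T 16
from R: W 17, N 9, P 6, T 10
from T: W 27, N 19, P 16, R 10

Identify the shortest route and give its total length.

Shortest is Plan I, total 66 miles.

Plan I: 27 + 16 + 6 + 9 + 8 = 66
Plan II: 17 + 10 + 19 + 15 + 23 = 84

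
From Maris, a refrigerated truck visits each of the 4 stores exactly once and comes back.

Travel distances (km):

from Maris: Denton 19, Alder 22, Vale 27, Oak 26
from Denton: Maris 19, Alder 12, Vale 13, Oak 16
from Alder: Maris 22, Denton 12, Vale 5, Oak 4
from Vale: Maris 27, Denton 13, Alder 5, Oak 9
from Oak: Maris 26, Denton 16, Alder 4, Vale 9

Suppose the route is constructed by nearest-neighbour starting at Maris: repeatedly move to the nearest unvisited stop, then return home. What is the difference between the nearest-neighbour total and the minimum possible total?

Maris: Denton=19, Alder=22, Oak=26, Vale=27 ⇒ Denton
Denton: Alder=12, Vale=13, Oak=16 ⇒ Alder
Alder: Oak=4, Vale=5 ⇒ Oak
Oak: Vale=9 ⇒ Vale
NN route Maris → Denton → Alder → Oak → Vale → Maris costs 71.
Optimal: Maris → Denton → Vale → Alder → Oak → Maris costs 67 (by enumerating all 12 distinct tours).
Excess = 71 − 67 = 4.

Excess over optimum: 4 km.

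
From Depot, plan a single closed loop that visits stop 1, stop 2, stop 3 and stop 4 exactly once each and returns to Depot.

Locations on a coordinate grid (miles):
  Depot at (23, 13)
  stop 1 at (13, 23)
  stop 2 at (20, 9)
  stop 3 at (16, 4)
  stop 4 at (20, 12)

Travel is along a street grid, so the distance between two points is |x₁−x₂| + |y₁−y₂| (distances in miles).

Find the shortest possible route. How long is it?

There are 12 distinct closed tours to check (reversals are equivalent).
Depot → stop 1 → stop 2 → stop 3 → stop 4 → Depot: 20+21+9+12+4 = 66
Depot → stop 1 → stop 2 → stop 4 → stop 3 → Depot: 20+21+3+12+16 = 72
Depot → stop 1 → stop 3 → stop 2 → stop 4 → Depot: 20+22+9+3+4 = 58
Depot → stop 1 → stop 3 → stop 4 → stop 2 → Depot: 20+22+12+3+7 = 64
Depot → stop 1 → stop 4 → stop 2 → stop 3 → Depot: 20+18+3+9+16 = 66
Depot → stop 1 → stop 4 → stop 3 → stop 2 → Depot: 20+18+12+9+7 = 66
Depot → stop 2 → stop 1 → stop 3 → stop 4 → Depot: 7+21+22+12+4 = 66
Depot → stop 2 → stop 1 → stop 4 → stop 3 → Depot: 7+21+18+12+16 = 74
Depot → stop 2 → stop 3 → stop 1 → stop 4 → Depot: 7+9+22+18+4 = 60
Depot → stop 2 → stop 4 → stop 1 → stop 3 → Depot: 7+3+18+22+16 = 66
Depot → stop 3 → stop 1 → stop 2 → stop 4 → Depot: 16+22+21+3+4 = 66
Depot → stop 3 → stop 2 → stop 1 → stop 4 → Depot: 16+9+21+18+4 = 68
The minimum is 58.
One optimal route: Depot → stop 1 → stop 3 → stop 2 → stop 4 → Depot (or its reverse).

58 miles — the shortest possible round trip.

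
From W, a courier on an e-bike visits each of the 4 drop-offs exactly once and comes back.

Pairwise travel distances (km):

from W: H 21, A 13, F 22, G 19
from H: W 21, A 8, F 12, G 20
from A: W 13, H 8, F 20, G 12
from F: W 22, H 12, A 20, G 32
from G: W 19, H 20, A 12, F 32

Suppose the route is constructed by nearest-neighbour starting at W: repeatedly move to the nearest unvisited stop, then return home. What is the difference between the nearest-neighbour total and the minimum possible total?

The nearest-neighbour route is 11 km longer than optimal.

From W: A=13, G=19, H=21, F=22 → choose A (13).
From A: H=8, G=12, F=20 → choose H (8).
From H: F=12, G=20 → choose F (12).
From F: G=32 → choose G (32).
NN route W → A → H → F → G → W costs 84.
Optimal: W → F → H → A → G → W costs 73 (by enumerating all 12 distinct tours).
Excess = 84 − 73 = 11.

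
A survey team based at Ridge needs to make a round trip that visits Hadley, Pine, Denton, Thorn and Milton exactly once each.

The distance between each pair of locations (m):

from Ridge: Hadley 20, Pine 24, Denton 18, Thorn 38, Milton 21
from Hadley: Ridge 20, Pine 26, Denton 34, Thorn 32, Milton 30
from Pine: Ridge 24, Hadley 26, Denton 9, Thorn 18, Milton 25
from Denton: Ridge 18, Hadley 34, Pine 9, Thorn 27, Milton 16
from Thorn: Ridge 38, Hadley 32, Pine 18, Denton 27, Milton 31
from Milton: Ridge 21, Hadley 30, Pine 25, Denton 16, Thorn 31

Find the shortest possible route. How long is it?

Ridge→Hadley→Pine→Denton→Thorn→Milton→Ridge: 20+26+9+27+31+21 = 134
Ridge→Hadley→Pine→Denton→Milton→Thorn→Ridge: 20+26+9+16+31+38 = 140
Ridge→Hadley→Pine→Thorn→Denton→Milton→Ridge: 20+26+18+27+16+21 = 128
Ridge→Hadley→Pine→Thorn→Milton→Denton→Ridge: 20+26+18+31+16+18 = 129
Ridge→Hadley→Pine→Milton→Denton→Thorn→Ridge: 20+26+25+16+27+38 = 152
Ridge→Hadley→Pine→Milton→Thorn→Denton→Ridge: 20+26+25+31+27+18 = 147
Ridge→Hadley→Denton→Pine→Thorn→Milton→Ridge: 20+34+9+18+31+21 = 133
Ridge→Hadley→Denton→Pine→Milton→Thorn→Ridge: 20+34+9+25+31+38 = 157
Ridge→Hadley→Denton→Thorn→Pine→Milton→Ridge: 20+34+27+18+25+21 = 145
Ridge→Hadley→Denton→Thorn→Milton→Pine→Ridge: 20+34+27+31+25+24 = 161
Ridge→Hadley→Denton→Milton→Pine→Thorn→Ridge: 20+34+16+25+18+38 = 151
Ridge→Hadley→Denton→Milton→Thorn→Pine→Ridge: 20+34+16+31+18+24 = 143
Ridge→Hadley→Thorn→Pine→Denton→Milton→Ridge: 20+32+18+9+16+21 = 116
Ridge→Hadley→Thorn→Pine→Milton→Denton→Ridge: 20+32+18+25+16+18 = 129
… (46 more)
The minimum is 116.
One optimal route: Ridge → Hadley → Thorn → Pine → Denton → Milton → Ridge (or its reverse).

Minimum total distance: 116 m.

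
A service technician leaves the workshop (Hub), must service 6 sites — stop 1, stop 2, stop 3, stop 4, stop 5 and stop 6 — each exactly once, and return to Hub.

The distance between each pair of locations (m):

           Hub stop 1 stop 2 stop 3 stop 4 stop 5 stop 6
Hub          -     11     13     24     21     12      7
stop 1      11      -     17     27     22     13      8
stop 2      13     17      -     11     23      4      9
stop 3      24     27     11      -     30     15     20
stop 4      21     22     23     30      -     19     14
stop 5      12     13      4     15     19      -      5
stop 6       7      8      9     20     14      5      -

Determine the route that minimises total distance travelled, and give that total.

90 m — the shortest possible round trip.

With 6 stops there are 6!/2 = 360 distinct round trips (a route and its reverse cost the same).
Hub - stop 1 - stop 2 - stop 3 - stop 4 - stop 5 - stop 6 - Hub: 11+17+11+30+19+5+7 = 100
Hub - stop 1 - stop 2 - stop 3 - stop 4 - stop 6 - stop 5 - Hub: 11+17+11+30+14+5+12 = 100
Hub - stop 1 - stop 2 - stop 3 - stop 5 - stop 4 - stop 6 - Hub: 11+17+11+15+19+14+7 = 94
Hub - stop 1 - stop 2 - stop 3 - stop 5 - stop 6 - stop 4 - Hub: 11+17+11+15+5+14+21 = 94
Hub - stop 1 - stop 2 - stop 3 - stop 6 - stop 4 - stop 5 - Hub: 11+17+11+20+14+19+12 = 104
Hub - stop 1 - stop 2 - stop 3 - stop 6 - stop 5 - stop 4 - Hub: 11+17+11+20+5+19+21 = 104
Hub - stop 1 - stop 2 - stop 4 - stop 3 - stop 5 - stop 6 - Hub: 11+17+23+30+15+5+7 = 108
Hub - stop 1 - stop 2 - stop 4 - stop 3 - stop 6 - stop 5 - Hub: 11+17+23+30+20+5+12 = 118
… (352 more)
Hub - stop 1 - stop 4 - stop 3 - stop 2 - stop 5 - stop 6 - Hub: 11+22+30+11+4+5+7 = 90  ← best
The minimum is 90.
One optimal route: Hub → stop 1 → stop 4 → stop 3 → stop 2 → stop 5 → stop 6 → Hub (or its reverse).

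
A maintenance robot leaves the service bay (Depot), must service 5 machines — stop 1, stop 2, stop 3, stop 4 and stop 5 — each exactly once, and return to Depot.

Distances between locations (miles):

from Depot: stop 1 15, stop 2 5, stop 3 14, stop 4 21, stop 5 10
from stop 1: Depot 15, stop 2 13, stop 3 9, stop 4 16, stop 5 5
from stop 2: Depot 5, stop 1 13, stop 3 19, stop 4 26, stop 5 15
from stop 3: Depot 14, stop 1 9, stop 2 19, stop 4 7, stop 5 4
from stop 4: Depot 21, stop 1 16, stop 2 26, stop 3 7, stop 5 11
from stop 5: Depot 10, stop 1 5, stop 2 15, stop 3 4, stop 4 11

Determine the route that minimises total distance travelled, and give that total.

Shortest round trip = 55 miles.

Depot → stop 1 → stop 2 → stop 3 → stop 4 → stop 5 → Depot: 15+13+19+7+11+10 = 75
Depot → stop 1 → stop 2 → stop 3 → stop 5 → stop 4 → Depot: 15+13+19+4+11+21 = 83
Depot → stop 1 → stop 2 → stop 4 → stop 3 → stop 5 → Depot: 15+13+26+7+4+10 = 75
Depot → stop 1 → stop 2 → stop 4 → stop 5 → stop 3 → Depot: 15+13+26+11+4+14 = 83
Depot → stop 1 → stop 2 → stop 5 → stop 3 → stop 4 → Depot: 15+13+15+4+7+21 = 75
Depot → stop 1 → stop 2 → stop 5 → stop 4 → stop 3 → Depot: 15+13+15+11+7+14 = 75
Depot → stop 1 → stop 3 → stop 2 → stop 4 → stop 5 → Depot: 15+9+19+26+11+10 = 90
Depot → stop 1 → stop 3 → stop 2 → stop 5 → stop 4 → Depot: 15+9+19+15+11+21 = 90
Depot → stop 1 → stop 3 → stop 4 → stop 2 → stop 5 → Depot: 15+9+7+26+15+10 = 82
Depot → stop 1 → stop 3 → stop 4 → stop 5 → stop 2 → Depot: 15+9+7+11+15+5 = 62
Depot → stop 1 → stop 3 → stop 5 → stop 2 → stop 4 → Depot: 15+9+4+15+26+21 = 90
Depot → stop 1 → stop 3 → stop 5 → stop 4 → stop 2 → Depot: 15+9+4+11+26+5 = 70
Depot → stop 1 → stop 4 → stop 2 → stop 3 → stop 5 → Depot: 15+16+26+19+4+10 = 90
Depot → stop 1 → stop 4 → stop 2 → stop 5 → stop 3 → Depot: 15+16+26+15+4+14 = 90
… (46 more)
Depot → stop 2 → stop 1 → stop 3 → stop 4 → stop 5 → Depot: 5+13+9+7+11+10 = 55  ← best
The minimum is 55.
One optimal route: Depot → stop 2 → stop 1 → stop 3 → stop 4 → stop 5 → Depot (or its reverse).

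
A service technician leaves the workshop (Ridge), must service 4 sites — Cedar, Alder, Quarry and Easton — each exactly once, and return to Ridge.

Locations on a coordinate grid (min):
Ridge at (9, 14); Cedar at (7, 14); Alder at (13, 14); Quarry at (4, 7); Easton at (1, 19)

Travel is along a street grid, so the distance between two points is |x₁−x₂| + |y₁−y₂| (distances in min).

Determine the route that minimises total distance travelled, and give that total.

Ridge-Cedar-Alder-Quarry-Easton-Ridge: 2+6+16+15+13 = 52
Ridge-Cedar-Alder-Easton-Quarry-Ridge: 2+6+17+15+12 = 52
Ridge-Cedar-Quarry-Alder-Easton-Ridge: 2+10+16+17+13 = 58
Ridge-Cedar-Quarry-Easton-Alder-Ridge: 2+10+15+17+4 = 48
Ridge-Cedar-Easton-Alder-Quarry-Ridge: 2+11+17+16+12 = 58
Ridge-Cedar-Easton-Quarry-Alder-Ridge: 2+11+15+16+4 = 48
Ridge-Alder-Cedar-Quarry-Easton-Ridge: 4+6+10+15+13 = 48
Ridge-Alder-Cedar-Easton-Quarry-Ridge: 4+6+11+15+12 = 48
Ridge-Alder-Quarry-Cedar-Easton-Ridge: 4+16+10+11+13 = 54
Ridge-Alder-Easton-Cedar-Quarry-Ridge: 4+17+11+10+12 = 54
Ridge-Quarry-Cedar-Alder-Easton-Ridge: 12+10+6+17+13 = 58
Ridge-Quarry-Alder-Cedar-Easton-Ridge: 12+16+6+11+13 = 58
The minimum is 48.
One optimal route: Ridge → Cedar → Quarry → Easton → Alder → Ridge (or its reverse).

48 min — the shortest possible round trip.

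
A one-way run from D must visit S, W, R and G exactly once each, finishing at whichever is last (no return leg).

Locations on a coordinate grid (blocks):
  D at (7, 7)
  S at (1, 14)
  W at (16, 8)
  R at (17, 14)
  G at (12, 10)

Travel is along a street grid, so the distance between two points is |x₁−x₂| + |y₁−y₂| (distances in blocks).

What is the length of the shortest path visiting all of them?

There are 4! = 24 possible orderings.
D → S → W → R → G: 13+21+7+9 = 50
D → S → W → G → R: 13+21+6+9 = 49
D → S → R → W → G: 13+16+7+6 = 42
D → S → R → G → W: 13+16+9+6 = 44
D → S → G → W → R: 13+15+6+7 = 41
D → S → G → R → W: 13+15+9+7 = 44
D → W → S → R → G: 10+21+16+9 = 56
D → W → S → G → R: 10+21+15+9 = 55
D → W → R → S → G: 10+7+16+15 = 48
D → W → R → G → S: 10+7+9+15 = 41
D → W → G → S → R: 10+6+15+16 = 47
D → W → G → R → S: 10+6+9+16 = 41
D → R → S → W → G: 17+16+21+6 = 60
D → R → S → G → W: 17+16+15+6 = 54
… (10 more)
D → G → W → R → S: 8+6+7+16 = 37  ← best
The minimum is 37.
One shortest path: D → G → W → R → S.

Minimum one-way distance = 37 blocks.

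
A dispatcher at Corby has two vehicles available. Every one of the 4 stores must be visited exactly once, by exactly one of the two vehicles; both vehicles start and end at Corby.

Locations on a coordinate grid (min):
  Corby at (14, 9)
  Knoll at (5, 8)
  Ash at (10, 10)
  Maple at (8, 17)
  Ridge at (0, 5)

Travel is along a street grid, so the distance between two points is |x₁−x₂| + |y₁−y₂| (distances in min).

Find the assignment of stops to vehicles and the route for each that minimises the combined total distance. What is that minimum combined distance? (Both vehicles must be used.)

62 min — the smallest possible combined total.

Try each way of splitting the stops between the two vehicles (each non-empty) and, for each split, find the best tour for each vehicle:
  {Knoll} + {Ash, Maple, Ridge}: 20 + 52 = 72
  {Ash} + {Knoll, Maple, Ridge}: 10 + 52 = 62
  {Knoll, Ash} + {Maple, Ridge}: 22 + 52 = 74
  {Maple} + {Knoll, Ash, Ridge}: 28 + 38 = 66
  {Knoll, Maple} + {Ash, Ridge}: 36 + 38 = 74
  {Ash, Maple} + {Knoll, Ridge}: 28 + 36 = 64
  … (7 splits in total)
Best: vehicle 1 Corby → Ash → Corby = 10; vehicle 2 Corby → Knoll → Ridge → Maple → Corby = 52; combined 62.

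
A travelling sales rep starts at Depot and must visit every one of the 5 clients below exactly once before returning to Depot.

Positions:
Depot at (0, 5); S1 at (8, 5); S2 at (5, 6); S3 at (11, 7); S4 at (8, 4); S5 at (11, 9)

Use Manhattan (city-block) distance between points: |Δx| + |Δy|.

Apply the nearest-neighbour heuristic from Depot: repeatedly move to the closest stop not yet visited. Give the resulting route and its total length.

At Depot the remaining stops are S2 6, S1 8, S4 9, S3 13, S5 15; go to S2.
At S2 the remaining stops are S1 4, S4 5, S3 7, S5 9; go to S1.
At S1 the remaining stops are S4 1, S3 5, S5 7; go to S4.
At S4 the remaining stops are S3 6, S5 8; go to S3.
At S3 the remaining stops are S5 2; go to S5.
Return S5→Depot: 15.
Total = 6 + 4 + 1 + 6 + 2 + 15 = 34.

34 along Depot → S2 → S1 → S4 → S3 → S5 → Depot.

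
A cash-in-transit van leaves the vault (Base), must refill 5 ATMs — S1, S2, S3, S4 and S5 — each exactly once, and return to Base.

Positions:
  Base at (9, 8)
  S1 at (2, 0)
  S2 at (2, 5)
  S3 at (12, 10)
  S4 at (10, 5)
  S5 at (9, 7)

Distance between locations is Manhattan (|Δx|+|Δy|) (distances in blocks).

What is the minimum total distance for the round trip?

With 5 stops there are 5!/2 = 60 distinct round trips (a route and its reverse cost the same).
Base → S1 → S2 → S3 → S4 → S5 → Base: 15+5+15+7+3+1 = 46
Base → S1 → S2 → S3 → S5 → S4 → Base: 15+5+15+6+3+4 = 48
Base → S1 → S2 → S4 → S3 → S5 → Base: 15+5+8+7+6+1 = 42
Base → S1 → S2 → S4 → S5 → S3 → Base: 15+5+8+3+6+5 = 42
Base → S1 → S2 → S5 → S3 → S4 → Base: 15+5+9+6+7+4 = 46
Base → S1 → S2 → S5 → S4 → S3 → Base: 15+5+9+3+7+5 = 44
Base → S1 → S3 → S2 → S4 → S5 → Base: 15+20+15+8+3+1 = 62
Base → S1 → S3 → S2 → S5 → S4 → Base: 15+20+15+9+3+4 = 66
Base → S1 → S3 → S4 → S2 → S5 → Base: 15+20+7+8+9+1 = 60
Base → S1 → S3 → S4 → S5 → S2 → Base: 15+20+7+3+9+10 = 64
Base → S1 → S3 → S5 → S2 → S4 → Base: 15+20+6+9+8+4 = 62
Base → S1 → S3 → S5 → S4 → S2 → Base: 15+20+6+3+8+10 = 62
Base → S1 → S4 → S2 → S3 → S5 → Base: 15+13+8+15+6+1 = 58
Base → S1 → S4 → S2 → S5 → S3 → Base: 15+13+8+9+6+5 = 56
… (46 more)
Base → S3 → S4 → S1 → S2 → S5 → Base: 5+7+13+5+9+1 = 40  ← best
The minimum is 40.
One optimal route: Base → S3 → S4 → S1 → S2 → S5 → Base (or its reverse).

Shortest round trip = 40 blocks.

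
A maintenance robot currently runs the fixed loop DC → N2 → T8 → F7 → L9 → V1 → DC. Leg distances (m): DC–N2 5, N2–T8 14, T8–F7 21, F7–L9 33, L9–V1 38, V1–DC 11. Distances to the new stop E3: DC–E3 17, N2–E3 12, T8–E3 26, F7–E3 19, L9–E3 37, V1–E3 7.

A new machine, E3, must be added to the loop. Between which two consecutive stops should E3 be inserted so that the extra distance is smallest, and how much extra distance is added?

+6 m — insert E3 between L9 and V1.

Insertion cost between consecutive stops i–j is d(i,E3) + d(E3,j) − d(i,j):
  between DC and N2: 17 + 12 − 5 = 24
  between N2 and T8: 12 + 26 − 14 = 24
  between T8 and F7: 26 + 19 − 21 = 24
  between F7 and L9: 19 + 37 − 33 = 23
  between L9 and V1: 37 + 7 − 38 = 6
  between V1 and DC: 7 + 17 − 11 = 13
Cheapest insertion is between L9 and V1, adding 6.
New total = 122 + 6 = 128.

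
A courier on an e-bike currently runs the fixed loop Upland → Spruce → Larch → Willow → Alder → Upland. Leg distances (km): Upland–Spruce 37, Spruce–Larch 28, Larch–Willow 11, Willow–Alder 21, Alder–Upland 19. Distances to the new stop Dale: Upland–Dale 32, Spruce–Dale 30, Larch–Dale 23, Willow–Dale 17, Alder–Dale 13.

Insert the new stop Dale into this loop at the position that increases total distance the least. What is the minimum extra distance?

Adding 9 km by placing Dale on the Willow–Alder leg.

Insertion cost between consecutive stops i–j is d(i,Dale) + d(Dale,j) − d(i,j):
  between Upland and Spruce: 32 + 30 − 37 = 25
  between Spruce and Larch: 30 + 23 − 28 = 25
  between Larch and Willow: 23 + 17 − 11 = 29
  between Willow and Alder: 17 + 13 − 21 = 9
  between Alder and Upland: 13 + 32 − 19 = 26
Cheapest insertion is between Willow and Alder, adding 9.
New total = 116 + 9 = 125.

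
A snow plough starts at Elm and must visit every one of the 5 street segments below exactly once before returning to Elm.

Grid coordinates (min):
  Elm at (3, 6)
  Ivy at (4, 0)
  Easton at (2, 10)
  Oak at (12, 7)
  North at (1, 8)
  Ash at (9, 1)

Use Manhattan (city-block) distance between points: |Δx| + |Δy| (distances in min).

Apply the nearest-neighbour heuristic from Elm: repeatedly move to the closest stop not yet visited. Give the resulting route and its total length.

Nearest-neighbour total = 44 min; route Elm → North → Easton → Ivy → Ash → Oak → Elm.

From Elm: distances to unvisited — North=4, Easton=5, Ivy=7, Oak=10, Ash=11. Nearest is North (4).
From North: distances to unvisited — Easton=3, Ivy=11, Oak=12, Ash=15. Nearest is Easton (3).
From Easton: distances to unvisited — Ivy=12, Oak=13, Ash=16. Nearest is Ivy (12).
From Ivy: distances to unvisited — Ash=6, Oak=15. Nearest is Ash (6).
From Ash: distances to unvisited — Oak=9. Nearest is Oak (9).
Return Oak→Elm: 10.
Total = 4 + 3 + 12 + 6 + 9 + 10 = 44.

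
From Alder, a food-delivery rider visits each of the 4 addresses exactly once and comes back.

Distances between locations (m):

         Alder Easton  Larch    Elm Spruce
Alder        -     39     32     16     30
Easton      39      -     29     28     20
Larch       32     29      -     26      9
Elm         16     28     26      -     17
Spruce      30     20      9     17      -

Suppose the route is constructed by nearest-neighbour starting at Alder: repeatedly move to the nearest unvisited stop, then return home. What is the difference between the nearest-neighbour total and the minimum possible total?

5 m longer than the optimal tour.

From Alder: Elm=16, Spruce=30, Larch=32, Easton=39 → choose Elm (16).
From Elm: Spruce=17, Larch=26, Easton=28 → choose Spruce (17).
From Spruce: Larch=9, Easton=20 → choose Larch (9).
From Larch: Easton=29 → choose Easton (29).
NN route Alder → Elm → Spruce → Larch → Easton → Alder costs 110.
Optimal: Alder → Larch → Spruce → Easton → Elm → Alder costs 105 (by enumerating all 12 distinct tours).
Excess = 110 − 105 = 5.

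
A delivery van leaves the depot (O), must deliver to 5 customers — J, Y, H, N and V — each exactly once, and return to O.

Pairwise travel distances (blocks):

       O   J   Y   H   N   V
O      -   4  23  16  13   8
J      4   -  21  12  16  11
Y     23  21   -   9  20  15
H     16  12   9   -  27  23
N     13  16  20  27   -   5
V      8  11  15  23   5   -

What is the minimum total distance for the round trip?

O→J→Y→H→N→V→O: 4+21+9+27+5+8 = 74
O→J→Y→H→V→N→O: 4+21+9+23+5+13 = 75
O→J→Y→N→H→V→O: 4+21+20+27+23+8 = 103
O→J→Y→N→V→H→O: 4+21+20+5+23+16 = 89
O→J→Y→V→H→N→O: 4+21+15+23+27+13 = 103
O→J→Y→V→N→H→O: 4+21+15+5+27+16 = 88
O→J→H→Y→N→V→O: 4+12+9+20+5+8 = 58
O→J→H→Y→V→N→O: 4+12+9+15+5+13 = 58
O→J→H→N→Y→V→O: 4+12+27+20+15+8 = 86
O→J→H→N→V→Y→O: 4+12+27+5+15+23 = 86
O→J→H→V→Y→N→O: 4+12+23+15+20+13 = 87
O→J→H→V→N→Y→O: 4+12+23+5+20+23 = 87
O→J→N→Y→H→V→O: 4+16+20+9+23+8 = 80
O→J→N→Y→V→H→O: 4+16+20+15+23+16 = 94
… (46 more)
The minimum is 58.
One optimal route: O → J → H → Y → N → V → O (or its reverse).

Minimum total distance: 58 blocks.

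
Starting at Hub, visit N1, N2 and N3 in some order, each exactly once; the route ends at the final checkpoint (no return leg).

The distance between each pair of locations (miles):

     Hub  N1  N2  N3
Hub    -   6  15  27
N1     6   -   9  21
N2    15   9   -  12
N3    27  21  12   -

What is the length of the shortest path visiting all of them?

27 miles — the minimum one-way total.

There are 3! = 6 possible orderings.
Hub - N1 - N2 - N3: 6+9+12 = 27
Hub - N1 - N3 - N2: 6+21+12 = 39
Hub - N2 - N1 - N3: 15+9+21 = 45
Hub - N2 - N3 - N1: 15+12+21 = 48
Hub - N3 - N1 - N2: 27+21+9 = 57
Hub - N3 - N2 - N1: 27+12+9 = 48
The minimum is 27.
One shortest path: Hub → N1 → N2 → N3.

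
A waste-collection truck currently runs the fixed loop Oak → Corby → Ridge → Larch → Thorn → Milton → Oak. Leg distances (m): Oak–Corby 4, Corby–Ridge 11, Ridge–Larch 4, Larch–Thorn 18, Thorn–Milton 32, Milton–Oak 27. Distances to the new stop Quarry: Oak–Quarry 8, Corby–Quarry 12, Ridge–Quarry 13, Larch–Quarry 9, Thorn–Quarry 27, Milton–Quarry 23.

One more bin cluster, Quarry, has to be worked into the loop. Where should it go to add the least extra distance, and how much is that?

+4 m — insert Quarry between Milton and Oak.

Insertion cost between consecutive stops i–j is d(i,Quarry) + d(Quarry,j) − d(i,j):
  between Oak and Corby: 8 + 12 − 4 = 16
  between Corby and Ridge: 12 + 13 − 11 = 14
  between Ridge and Larch: 13 + 9 − 4 = 18
  between Larch and Thorn: 9 + 27 − 18 = 18
  between Thorn and Milton: 27 + 23 − 32 = 18
  between Milton and Oak: 23 + 8 − 27 = 4
Cheapest insertion is between Milton and Oak, adding 4.
New total = 96 + 4 = 100.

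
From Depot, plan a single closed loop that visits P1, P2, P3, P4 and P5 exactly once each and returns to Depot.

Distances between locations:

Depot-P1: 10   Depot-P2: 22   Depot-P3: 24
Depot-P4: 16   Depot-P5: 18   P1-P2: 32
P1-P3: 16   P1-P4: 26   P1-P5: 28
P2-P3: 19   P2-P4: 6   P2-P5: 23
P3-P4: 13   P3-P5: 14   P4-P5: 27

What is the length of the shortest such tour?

Minimum total distance: 85.

Depot-P1-P2-P3-P4-P5-Depot: 10+32+19+13+27+18 = 119
Depot-P1-P2-P3-P5-P4-Depot: 10+32+19+14+27+16 = 118
Depot-P1-P2-P4-P3-P5-Depot: 10+32+6+13+14+18 = 93
Depot-P1-P2-P4-P5-P3-Depot: 10+32+6+27+14+24 = 113
Depot-P1-P2-P5-P3-P4-Depot: 10+32+23+14+13+16 = 108
Depot-P1-P2-P5-P4-P3-Depot: 10+32+23+27+13+24 = 129
Depot-P1-P3-P2-P4-P5-Depot: 10+16+19+6+27+18 = 96
Depot-P1-P3-P2-P5-P4-Depot: 10+16+19+23+27+16 = 111
Depot-P1-P3-P4-P2-P5-Depot: 10+16+13+6+23+18 = 86
Depot-P1-P3-P4-P5-P2-Depot: 10+16+13+27+23+22 = 111
Depot-P1-P3-P5-P2-P4-Depot: 10+16+14+23+6+16 = 85
Depot-P1-P3-P5-P4-P2-Depot: 10+16+14+27+6+22 = 95
Depot-P1-P4-P2-P3-P5-Depot: 10+26+6+19+14+18 = 93
Depot-P1-P4-P2-P5-P3-Depot: 10+26+6+23+14+24 = 103
… (46 more)
The minimum is 85.
One optimal route: Depot → P1 → P3 → P5 → P2 → P4 → Depot (or its reverse).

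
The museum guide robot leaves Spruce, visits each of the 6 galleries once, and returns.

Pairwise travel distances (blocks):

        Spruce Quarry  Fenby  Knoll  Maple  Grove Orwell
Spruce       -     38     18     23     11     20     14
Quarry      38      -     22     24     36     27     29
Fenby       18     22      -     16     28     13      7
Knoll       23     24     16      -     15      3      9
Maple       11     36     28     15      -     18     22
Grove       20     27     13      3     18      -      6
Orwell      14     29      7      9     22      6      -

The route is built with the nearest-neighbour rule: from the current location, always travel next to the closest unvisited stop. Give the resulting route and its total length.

At Spruce the remaining stops are Maple 11, Orwell 14, Fenby 18, Grove 20, Knoll 23, Quarry 38; go to Maple.
At Maple the remaining stops are Knoll 15, Grove 18, Orwell 22, Fenby 28, Quarry 36; go to Knoll.
At Knoll the remaining stops are Grove 3, Orwell 9, Fenby 16, Quarry 24; go to Grove.
At Grove the remaining stops are Orwell 6, Fenby 13, Quarry 27; go to Orwell.
At Orwell the remaining stops are Fenby 7, Quarry 29; go to Fenby.
At Fenby the remaining stops are Quarry 22; go to Quarry.
Return Quarry→Spruce: 38.
Total = 11 + 15 + 3 + 6 + 7 + 22 + 38 = 102.

102 blocks along Spruce → Maple → Knoll → Grove → Orwell → Fenby → Quarry → Spruce.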